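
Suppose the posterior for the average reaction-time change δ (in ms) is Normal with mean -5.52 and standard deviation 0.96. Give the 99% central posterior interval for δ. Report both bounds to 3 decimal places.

[-7.993, -3.047]

The posterior is symmetric, so the 99% equal-tailed interval is δ = -5.52 ± z·0.96 with z = 2.576.
Half-width: 2.576 × 0.96 = 2.473.
-5.52 − 2.473 = -7.993; -5.52 + 2.473 = -3.047.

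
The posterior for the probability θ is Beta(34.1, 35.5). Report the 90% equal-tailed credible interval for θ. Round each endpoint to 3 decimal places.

[0.392, 0.588]

Posterior: Beta(34.1, 35.5).
Equal-tailed 90% interval: the 0.05 and 0.95 quantiles of Beta(34.1, 35.5).
Posterior mean ≈ 0.490, SD ≈ 0.059; a Normal approximation gives roughly [0.392, 0.588].
Exact: F⁻¹(0.05) = 0.392; F⁻¹(0.95) = 0.588.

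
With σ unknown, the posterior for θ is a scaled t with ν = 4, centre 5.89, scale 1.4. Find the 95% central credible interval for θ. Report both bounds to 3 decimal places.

The t_4 distribution is symmetric; the 95% interval is 5.89 ± t·1.4 with t_{0.975,4} = 2.776.
Half-width: 2.776 × 1.4 = 3.887.
5.89 − 3.887 = 2.003; 5.89 + 3.887 = 9.777.

[2.003, 9.777]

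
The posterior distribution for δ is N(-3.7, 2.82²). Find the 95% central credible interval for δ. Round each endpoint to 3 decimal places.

The posterior is symmetric, so the 95% equal-tailed interval is δ = -3.7 ± z·2.82 with z = 1.960.
Half-width: 1.960 × 2.82 = 5.527.
-3.7 − 5.527 = -9.227; -3.7 + 5.527 = 1.827.

[-9.227, 1.827]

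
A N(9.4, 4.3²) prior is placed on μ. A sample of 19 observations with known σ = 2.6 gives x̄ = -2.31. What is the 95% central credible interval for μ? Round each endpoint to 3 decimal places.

Posterior precision = 1/4.3² + 19/2.6² = 0.0541 + 2.8107 = 2.8647, so posterior SD = 0.5908.
Posterior mean = (9.4/4.3² + 19·-2.31/2.6²) / 2.8647 = -2.0889.
Interval: -2.0889 ± 1.960 × 0.5908 → [-3.247, -0.931].

[-3.247, -0.931]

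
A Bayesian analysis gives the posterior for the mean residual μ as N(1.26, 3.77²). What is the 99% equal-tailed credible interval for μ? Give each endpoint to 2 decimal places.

[-8.45, 10.97]

The posterior is symmetric, so the 99% equal-tailed interval is μ = 1.26 ± z·3.77 with z = 2.576.
Half-width: 2.576 × 3.77 = 9.71.
1.26 − 9.71 = -8.45; 1.26 + 9.71 = 10.97.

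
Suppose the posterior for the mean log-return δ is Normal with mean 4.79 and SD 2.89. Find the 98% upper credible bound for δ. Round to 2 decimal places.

Need U with P(δ ≤ U) = 0.98: U = 4.79 + z_{0.02}·2.89.
z = 2.054; U = 4.79 + 2.054 × 2.89 = 10.73.

10.73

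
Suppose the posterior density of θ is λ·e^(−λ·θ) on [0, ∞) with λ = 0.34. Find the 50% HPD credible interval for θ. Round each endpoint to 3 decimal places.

The exponential density is strictly decreasing on [0, ∞), so the HPD interval is anchored at 0: [0, q] with P(θ ≤ q) = 0.50.
q = −ln(1 − 0.50) / 0.34 = 0.6931 / 0.34 = 2.039.

[0.000, 2.039]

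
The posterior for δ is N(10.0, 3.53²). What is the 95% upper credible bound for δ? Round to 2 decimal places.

15.81

Need U with P(δ ≤ U) = 0.95: U = 10.0 + z_{0.05}·3.53.
z = 1.645; U = 10.0 + 1.645 × 3.53 = 15.81.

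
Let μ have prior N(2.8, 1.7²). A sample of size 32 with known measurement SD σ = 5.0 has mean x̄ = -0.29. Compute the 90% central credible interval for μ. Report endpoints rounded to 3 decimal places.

[-0.922, 1.657]

Posterior precision = 1/1.7² + 32/5.0² = 0.3460 + 1.2800 = 1.6260, so posterior SD = 0.7842.
Posterior mean = (2.8/1.7² + 32·-0.29/5.0²) / 1.6260 = 0.3676.
Interval: 0.3676 ± 1.645 × 0.7842 → [-0.922, 1.657].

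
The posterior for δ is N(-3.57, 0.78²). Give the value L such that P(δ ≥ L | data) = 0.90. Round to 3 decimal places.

Need L with P(δ ≥ L) = 0.90: L = -3.57 − z_{0.1}·0.78.
z = 1.282; L = -3.57 − 1.282 × 0.78 = -4.570.

-4.570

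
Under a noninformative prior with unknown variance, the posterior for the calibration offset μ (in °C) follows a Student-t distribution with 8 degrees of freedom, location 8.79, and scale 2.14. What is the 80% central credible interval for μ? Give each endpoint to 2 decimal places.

[5.80, 11.78]

The t_8 distribution is symmetric; the 80% interval is 8.79 ± t·2.14 with t_{0.9,8} = 1.397.
Half-width: 1.397 × 2.14 = 2.99.
8.79 − 2.99 = 5.80; 8.79 + 2.99 = 11.78.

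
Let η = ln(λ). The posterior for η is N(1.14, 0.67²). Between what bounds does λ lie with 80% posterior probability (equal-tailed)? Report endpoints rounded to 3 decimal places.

[1.325, 7.379]

On the log scale the 80% interval is 1.14 ± 1.282 × 0.67 = [0.2814, 1.9986].
Exponentiate: [e^0.2814, e^1.9986] = [1.325, 7.379].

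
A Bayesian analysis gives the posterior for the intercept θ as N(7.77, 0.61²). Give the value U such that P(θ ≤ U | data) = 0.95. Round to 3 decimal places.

8.773

Need U with P(θ ≤ U) = 0.95: U = 7.77 + z_{0.05}·0.61.
z = 1.645; U = 7.77 + 1.645 × 0.61 = 8.773.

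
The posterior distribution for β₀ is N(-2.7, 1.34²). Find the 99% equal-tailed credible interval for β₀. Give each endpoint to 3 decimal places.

The posterior is symmetric, so the 99% equal-tailed interval is β₀ = -2.7 ± z·1.34 with z = 2.576.
Half-width: 2.576 × 1.34 = 3.452.
-2.7 − 3.452 = -6.152; -2.7 + 3.452 = 0.752.

[-6.152, 0.752]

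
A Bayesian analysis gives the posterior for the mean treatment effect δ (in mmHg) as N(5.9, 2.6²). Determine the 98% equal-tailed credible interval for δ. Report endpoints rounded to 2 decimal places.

[-0.15, 11.95]

The posterior is symmetric, so the 98% equal-tailed interval is δ = 5.9 ± z·2.6 with z = 2.326.
Half-width: 2.326 × 2.6 = 6.05.
5.9 − 6.05 = -0.15; 5.9 + 6.05 = 11.95.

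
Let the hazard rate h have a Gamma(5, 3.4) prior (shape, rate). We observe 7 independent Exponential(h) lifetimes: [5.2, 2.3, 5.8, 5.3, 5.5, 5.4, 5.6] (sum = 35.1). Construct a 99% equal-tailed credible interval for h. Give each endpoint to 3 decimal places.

[0.128, 0.592]

Posterior: Gamma(5+7, 3.4+35.1) = Gamma(12, 38.5) (shape, rate).
Equal-tailed 99% interval: Gamma(12, 38.5) quantiles at 0.005 and 0.995.
Posterior mean ≈ 0.312, SD ≈ 0.090; a Normal approximation gives roughly [0.080, 0.543].
Exact: lower = 0.128; upper = 0.592.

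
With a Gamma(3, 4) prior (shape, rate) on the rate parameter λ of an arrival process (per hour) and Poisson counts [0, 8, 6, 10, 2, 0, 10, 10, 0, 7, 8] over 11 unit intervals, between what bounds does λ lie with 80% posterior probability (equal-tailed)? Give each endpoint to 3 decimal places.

[3.599, 4.963]

Posterior: Gamma(3+61, 4+11) = Gamma(64, 15) (shape, rate).
Equal-tailed 80% interval: Gamma(64, 15) quantiles at 0.1 and 0.9.
Posterior mean ≈ 4.267, SD ≈ 0.533; a Normal approximation gives roughly [3.583, 4.950].
Exact: lower = 3.599; upper = 4.963.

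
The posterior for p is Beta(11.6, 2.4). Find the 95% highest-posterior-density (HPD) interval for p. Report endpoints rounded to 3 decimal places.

The posterior is unimodal and skewed, so the HPD interval has equal density at both endpoints and is the shortest 95% interval.
Solving f(0.639) = f(0.987) with F(0.987) − F(0.639) = 0.95 gives [0.639, 0.987].
For comparison, the equal-tailed interval is [0.600, 0.970]; the HPD is narrower and shifted toward the mode.

[0.639, 0.987]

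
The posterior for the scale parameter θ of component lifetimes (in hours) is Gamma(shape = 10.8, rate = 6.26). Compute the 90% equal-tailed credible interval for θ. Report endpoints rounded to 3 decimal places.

Posterior: Gamma(shape 10.8, rate 6.26).
Equal-tailed 90% interval: Gamma(10.8, 6.26) quantiles at 0.05 and 0.95.
Posterior mean ≈ 1.725, SD ≈ 0.525; a Normal approximation gives roughly [0.862, 2.589].
Exact: lower = 0.962; upper = 2.670.

[0.962, 2.670]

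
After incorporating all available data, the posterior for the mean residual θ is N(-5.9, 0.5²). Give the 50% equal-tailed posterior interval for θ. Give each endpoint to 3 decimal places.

The posterior is symmetric, so the 50% equal-tailed interval is θ = -5.9 ± z·0.5 with z = 0.674.
Half-width: 0.674 × 0.5 = 0.337.
-5.9 − 0.337 = -6.237; -5.9 + 0.337 = -5.563.

[-6.237, -5.563]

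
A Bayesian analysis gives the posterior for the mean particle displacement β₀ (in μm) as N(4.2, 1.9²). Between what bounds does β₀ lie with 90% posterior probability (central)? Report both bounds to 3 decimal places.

The posterior is symmetric, so the 90% equal-tailed interval is β₀ = 4.2 ± z·1.9 with z = 1.645.
Half-width: 1.645 × 1.9 = 3.125.
4.2 − 3.125 = 1.075; 4.2 + 3.125 = 7.325.

[1.075, 7.325]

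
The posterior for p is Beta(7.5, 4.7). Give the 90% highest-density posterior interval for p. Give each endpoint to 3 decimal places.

The posterior is unimodal and skewed, so the HPD interval has equal density at both endpoints and is the shortest 90% interval.
Solving f(0.398) = f(0.837) with F(0.837) − F(0.398) = 0.90 gives [0.398, 0.837].
For comparison, the equal-tailed interval is [0.383, 0.824]; the HPD is narrower and shifted toward the mode.

[0.398, 0.837]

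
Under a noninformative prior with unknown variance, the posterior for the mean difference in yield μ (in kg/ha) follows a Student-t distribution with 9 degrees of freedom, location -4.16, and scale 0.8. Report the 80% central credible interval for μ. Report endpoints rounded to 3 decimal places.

[-5.266, -3.054]

The t_9 distribution is symmetric; the 80% interval is -4.16 ± t·0.8 with t_{0.9,9} = 1.383.
Half-width: 1.383 × 0.8 = 1.106.
-4.16 − 1.106 = -5.266; -4.16 + 1.106 = -3.054.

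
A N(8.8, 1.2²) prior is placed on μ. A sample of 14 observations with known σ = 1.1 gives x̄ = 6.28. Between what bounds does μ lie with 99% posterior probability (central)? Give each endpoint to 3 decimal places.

Posterior precision = 1/1.2² + 14/1.1² = 0.6944 + 11.5702 = 12.2647, so posterior SD = 0.2855.
Posterior mean = (8.8/1.2² + 14·6.28/1.1²) / 12.2647 = 6.4227.
Interval: 6.4227 ± 2.576 × 0.2855 → [5.687, 7.158].

[5.687, 7.158]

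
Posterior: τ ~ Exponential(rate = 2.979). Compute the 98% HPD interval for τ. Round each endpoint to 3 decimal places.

[0.000, 1.313]

The exponential density is strictly decreasing on [0, ∞), so the HPD interval is anchored at 0: [0, q] with P(τ ≤ q) = 0.98.
q = −ln(1 − 0.98) / 2.979 = 3.9120 / 2.979 = 1.313.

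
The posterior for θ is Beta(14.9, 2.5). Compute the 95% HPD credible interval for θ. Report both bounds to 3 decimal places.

[0.697, 0.988]

The posterior is unimodal and skewed, so the HPD interval has equal density at both endpoints and is the shortest 95% interval.
Solving f(0.697) = f(0.988) with F(0.988) − F(0.697) = 0.95 gives [0.697, 0.988].
For comparison, the equal-tailed interval is [0.663, 0.974]; the HPD is narrower and shifted toward the mode.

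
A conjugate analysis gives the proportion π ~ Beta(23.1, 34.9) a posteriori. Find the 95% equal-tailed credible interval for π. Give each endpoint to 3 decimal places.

[0.277, 0.526]

Posterior: Beta(23.1, 34.9).
Equal-tailed 95% interval: the 0.025 and 0.975 quantiles of Beta(23.1, 34.9).
Posterior mean ≈ 0.398, SD ≈ 0.064; a Normal approximation gives roughly [0.273, 0.523].
Exact: F⁻¹(0.025) = 0.277; F⁻¹(0.975) = 0.526.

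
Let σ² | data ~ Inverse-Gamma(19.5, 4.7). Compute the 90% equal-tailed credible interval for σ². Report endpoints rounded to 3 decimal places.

Inverse-Gamma(19.5, 4.7) quantiles: F⁻¹(0.05) and F⁻¹(0.95).
Equivalently, 1/σ² ~ Gamma(19.5, rate = 4.7); invert its 0.95 and 0.05 quantiles.
Posterior mean ≈ 0.254, SD ≈ 0.061; a Normal approximation gives roughly [0.154, 0.354].
Exact: lower = 0.172; upper = 0.366.

[0.172, 0.366]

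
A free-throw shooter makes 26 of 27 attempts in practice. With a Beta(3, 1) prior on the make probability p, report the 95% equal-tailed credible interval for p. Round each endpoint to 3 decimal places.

[0.828, 0.992]

Posterior: Beta(3+26, 1+1) = Beta(29, 2).
Equal-tailed 95% interval: the 0.025 and 0.975 quantiles of Beta(29, 2).
Posterior mean ≈ 0.935, SD ≈ 0.043; a Normal approximation gives roughly [0.850, 1.021].
Exact: F⁻¹(0.025) = 0.828; F⁻¹(0.975) = 0.992.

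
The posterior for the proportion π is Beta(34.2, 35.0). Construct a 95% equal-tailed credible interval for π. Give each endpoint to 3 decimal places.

[0.378, 0.611]

Posterior: Beta(34.2, 35.0).
Equal-tailed 95% interval: the 0.025 and 0.975 quantiles of Beta(34.2, 35.0).
Posterior mean ≈ 0.494, SD ≈ 0.060; a Normal approximation gives roughly [0.377, 0.611].
Exact: F⁻¹(0.025) = 0.378; F⁻¹(0.975) = 0.611.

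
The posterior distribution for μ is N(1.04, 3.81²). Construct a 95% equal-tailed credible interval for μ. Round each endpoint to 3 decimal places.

[-6.427, 8.507]

The posterior is symmetric, so the 95% equal-tailed interval is μ = 1.04 ± z·3.81 with z = 1.960.
Half-width: 1.960 × 3.81 = 7.467.
1.04 − 7.467 = -6.427; 1.04 + 7.467 = 8.507.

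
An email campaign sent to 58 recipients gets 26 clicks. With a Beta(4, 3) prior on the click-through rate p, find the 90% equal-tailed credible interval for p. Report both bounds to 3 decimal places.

Posterior: Beta(4+26, 3+32) = Beta(30, 35).
Equal-tailed 90% interval: the 0.05 and 0.95 quantiles of Beta(30, 35).
Posterior mean ≈ 0.462, SD ≈ 0.061; a Normal approximation gives roughly [0.361, 0.562].
Exact: F⁻¹(0.05) = 0.361; F⁻¹(0.95) = 0.563.

[0.361, 0.563]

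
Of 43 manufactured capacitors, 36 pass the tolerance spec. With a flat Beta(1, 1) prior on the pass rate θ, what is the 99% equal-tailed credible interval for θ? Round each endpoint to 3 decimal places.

[0.654, 0.938]

Posterior: Beta(1+36, 1+7) = Beta(37, 8).
Equal-tailed 99% interval: the 0.005 and 0.995 quantiles of Beta(37, 8).
Posterior mean ≈ 0.822, SD ≈ 0.056; a Normal approximation gives roughly [0.677, 0.967].
Exact: F⁻¹(0.005) = 0.654; F⁻¹(0.995) = 0.938.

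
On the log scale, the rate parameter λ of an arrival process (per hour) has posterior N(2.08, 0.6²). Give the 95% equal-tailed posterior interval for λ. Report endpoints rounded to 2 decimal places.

On the log scale the 95% interval is 2.08 ± 1.960 × 0.6 = [0.9040, 3.2560].
Exponentiate: [e^0.9040, e^3.2560] = [2.47, 25.94].

[2.47, 25.94]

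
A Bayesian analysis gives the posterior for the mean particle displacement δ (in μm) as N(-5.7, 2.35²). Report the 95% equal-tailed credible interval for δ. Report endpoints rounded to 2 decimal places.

[-10.31, -1.09]

The posterior is symmetric, so the 95% equal-tailed interval is δ = -5.7 ± z·2.35 with z = 1.960.
Half-width: 1.960 × 2.35 = 4.61.
-5.7 − 4.61 = -10.31; -5.7 + 4.61 = -1.09.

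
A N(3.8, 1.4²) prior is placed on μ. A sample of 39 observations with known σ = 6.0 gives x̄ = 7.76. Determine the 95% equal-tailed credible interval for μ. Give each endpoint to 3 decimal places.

[4.939, 8.045]

Posterior precision = 1/1.4² + 39/6.0² = 0.5102 + 1.0833 = 1.5935, so posterior SD = 0.7922.
Posterior mean = (3.8/1.4² + 39·7.76/6.0²) / 1.5935 = 6.4921.
Interval: 6.4921 ± 1.960 × 0.7922 → [4.939, 8.045].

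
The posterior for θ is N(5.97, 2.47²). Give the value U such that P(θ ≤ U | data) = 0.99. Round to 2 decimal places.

Need U with P(θ ≤ U) = 0.99: U = 5.97 + z_{0.01}·2.47.
z = 2.326; U = 5.97 + 2.326 × 2.47 = 11.72.

11.72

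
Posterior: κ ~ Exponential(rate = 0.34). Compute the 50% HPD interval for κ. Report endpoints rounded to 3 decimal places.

The exponential density is strictly decreasing on [0, ∞), so the HPD interval is anchored at 0: [0, q] with P(κ ≤ q) = 0.50.
q = −ln(1 − 0.50) / 0.34 = 0.6931 / 0.34 = 2.039.

[0.000, 2.039]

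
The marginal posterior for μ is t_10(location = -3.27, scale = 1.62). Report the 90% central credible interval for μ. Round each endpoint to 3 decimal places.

The t_10 distribution is symmetric; the 90% interval is -3.27 ± t·1.62 with t_{0.95,10} = 1.812.
Half-width: 1.812 × 1.62 = 2.936.
-3.27 − 2.936 = -6.206; -3.27 + 2.936 = -0.334.

[-6.206, -0.334]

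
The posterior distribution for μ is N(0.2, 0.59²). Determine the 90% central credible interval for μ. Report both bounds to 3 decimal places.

The posterior is symmetric, so the 90% equal-tailed interval is μ = 0.2 ± z·0.59 with z = 1.645.
Half-width: 1.645 × 0.59 = 0.970.
0.2 − 0.970 = -0.770; 0.2 + 0.970 = 1.170.

[-0.770, 1.170]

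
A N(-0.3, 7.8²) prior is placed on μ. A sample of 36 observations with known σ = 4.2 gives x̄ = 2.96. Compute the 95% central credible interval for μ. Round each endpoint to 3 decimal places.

[1.567, 4.300]

Posterior precision = 1/7.8² + 36/4.2² = 0.0164 + 2.0408 = 2.0573, so posterior SD = 0.6972.
Posterior mean = (-0.3/7.8² + 36·2.96/4.2²) / 2.0573 = 2.9340.
Interval: 2.9340 ± 1.960 × 0.6972 → [1.567, 4.300].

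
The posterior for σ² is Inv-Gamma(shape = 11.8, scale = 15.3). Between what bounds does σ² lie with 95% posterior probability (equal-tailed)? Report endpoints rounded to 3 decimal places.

Inverse-Gamma(11.8, 15.3) quantiles: F⁻¹(0.025) and F⁻¹(0.975).
Equivalently, 1/σ² ~ Gamma(11.8, rate = 15.3); invert its 0.975 and 0.025 quantiles.
Posterior mean ≈ 1.417, SD ≈ 0.453; a Normal approximation gives roughly [0.530, 2.304].
Exact: lower = 0.788; upper = 2.526.

[0.788, 2.526]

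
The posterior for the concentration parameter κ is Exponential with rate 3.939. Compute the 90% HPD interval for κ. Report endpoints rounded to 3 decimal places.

[0.000, 0.585]

The exponential density is strictly decreasing on [0, ∞), so the HPD interval is anchored at 0: [0, q] with P(κ ≤ q) = 0.90.
q = −ln(1 − 0.90) / 3.939 = 2.3026 / 3.939 = 0.585.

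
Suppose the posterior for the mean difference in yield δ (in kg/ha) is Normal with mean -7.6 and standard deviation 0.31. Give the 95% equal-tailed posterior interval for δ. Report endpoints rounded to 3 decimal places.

[-8.208, -6.992]

The posterior is symmetric, so the 95% equal-tailed interval is δ = -7.6 ± z·0.31 with z = 1.960.
Half-width: 1.960 × 0.31 = 0.608.
-7.6 − 0.608 = -8.208; -7.6 + 0.608 = -6.992.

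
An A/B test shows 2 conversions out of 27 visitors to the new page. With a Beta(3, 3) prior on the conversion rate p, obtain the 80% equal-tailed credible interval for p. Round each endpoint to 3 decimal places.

Posterior: Beta(3+2, 3+25) = Beta(5, 28).
Equal-tailed 80% interval: the 0.1 and 0.9 quantiles of Beta(5, 28).
Posterior mean ≈ 0.152, SD ≈ 0.061; a Normal approximation gives roughly [0.073, 0.230].
Exact: F⁻¹(0.1) = 0.078; F⁻¹(0.9) = 0.234.

[0.078, 0.234]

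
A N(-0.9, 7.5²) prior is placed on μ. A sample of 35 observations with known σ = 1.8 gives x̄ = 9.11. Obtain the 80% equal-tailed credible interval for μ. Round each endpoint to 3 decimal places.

Posterior precision = 1/7.5² + 35/1.8² = 0.0178 + 10.8025 = 10.8202, so posterior SD = 0.3040.
Posterior mean = (-0.9/7.5² + 35·9.11/1.8²) / 10.8202 = 9.0936.
Interval: 9.0936 ± 1.282 × 0.3040 → [8.704, 9.483].

[8.704, 9.483]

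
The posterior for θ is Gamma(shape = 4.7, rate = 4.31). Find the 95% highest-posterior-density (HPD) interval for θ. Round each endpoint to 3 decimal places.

[0.244, 2.086]

The posterior is unimodal and skewed, so the HPD interval has equal density at both endpoints and is the shortest 95% interval.
Solving f(0.244) = f(2.086) with F(2.086) − F(0.244) = 0.95 gives [0.244, 2.086].
For comparison, the equal-tailed interval is [0.338, 2.275]; the HPD is narrower and shifted toward the mode.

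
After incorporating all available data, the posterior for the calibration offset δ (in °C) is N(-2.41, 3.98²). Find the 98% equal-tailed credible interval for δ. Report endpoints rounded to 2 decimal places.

[-11.67, 6.85]

The posterior is symmetric, so the 98% equal-tailed interval is δ = -2.41 ± z·3.98 with z = 2.326.
Half-width: 2.326 × 3.98 = 9.26.
-2.41 − 9.26 = -11.67; -2.41 + 9.26 = 6.85.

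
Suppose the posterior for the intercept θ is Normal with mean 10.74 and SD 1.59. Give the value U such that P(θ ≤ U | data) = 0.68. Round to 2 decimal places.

11.48

Need U with P(θ ≤ U) = 0.68: U = 10.74 + z_{0.32}·1.59.
z = 0.468; U = 10.74 + 0.468 × 1.59 = 11.48.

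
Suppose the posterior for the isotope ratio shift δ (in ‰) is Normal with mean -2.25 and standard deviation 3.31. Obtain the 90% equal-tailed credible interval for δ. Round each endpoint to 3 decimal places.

[-7.694, 3.194]

The posterior is symmetric, so the 90% equal-tailed interval is δ = -2.25 ± z·3.31 with z = 1.645.
Half-width: 1.645 × 3.31 = 5.444.
-2.25 − 5.444 = -7.694; -2.25 + 5.444 = 3.194.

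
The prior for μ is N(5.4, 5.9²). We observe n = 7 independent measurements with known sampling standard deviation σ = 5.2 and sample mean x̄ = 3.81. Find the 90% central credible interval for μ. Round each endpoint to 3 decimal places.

[0.902, 7.036]

Posterior precision = 1/5.9² + 7/5.2² = 0.0287 + 0.2589 = 0.2876, so posterior SD = 1.8647.
Posterior mean = (5.4/5.9² + 7·3.81/5.2²) / 0.2876 = 3.9688.
Interval: 3.9688 ± 1.645 × 1.8647 → [0.902, 7.036].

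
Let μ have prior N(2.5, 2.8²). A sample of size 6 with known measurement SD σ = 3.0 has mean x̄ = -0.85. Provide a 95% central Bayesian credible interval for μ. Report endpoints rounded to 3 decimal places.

Posterior precision = 1/2.8² + 6/3.0² = 0.1276 + 0.6667 = 0.7942, so posterior SD = 1.1221.
Posterior mean = (2.5/2.8² + 6·-0.85/3.0²) / 0.7942 = -0.3120.
Interval: -0.3120 ± 1.960 × 1.1221 → [-2.511, 1.887].

[-2.511, 1.887]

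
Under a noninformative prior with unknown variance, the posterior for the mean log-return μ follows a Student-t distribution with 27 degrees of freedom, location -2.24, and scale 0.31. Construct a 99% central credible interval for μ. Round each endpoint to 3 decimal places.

[-3.099, -1.381]

The t_27 distribution is symmetric; the 99% interval is -2.24 ± t·0.31 with t_{0.995,27} = 2.771.
Half-width: 2.771 × 0.31 = 0.859.
-2.24 − 0.859 = -3.099; -2.24 + 0.859 = -1.381.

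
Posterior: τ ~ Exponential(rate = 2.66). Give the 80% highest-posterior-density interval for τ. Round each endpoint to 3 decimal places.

The exponential density is strictly decreasing on [0, ∞), so the HPD interval is anchored at 0: [0, q] with P(τ ≤ q) = 0.80.
q = −ln(1 − 0.80) / 2.66 = 1.6094 / 2.66 = 0.605.

[0.000, 0.605]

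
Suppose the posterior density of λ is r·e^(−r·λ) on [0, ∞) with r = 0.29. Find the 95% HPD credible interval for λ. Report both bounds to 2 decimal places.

The exponential density is strictly decreasing on [0, ∞), so the HPD interval is anchored at 0: [0, q] with P(λ ≤ q) = 0.95.
q = −ln(1 − 0.95) / 0.29 = 2.9957 / 0.29 = 10.33.

[0.00, 10.33]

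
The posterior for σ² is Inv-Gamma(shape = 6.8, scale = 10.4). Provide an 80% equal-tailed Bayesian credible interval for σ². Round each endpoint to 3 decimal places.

[1.011, 2.777]

Inverse-Gamma(6.8, 10.4) quantiles: F⁻¹(0.1) and F⁻¹(0.9).
Equivalently, 1/σ² ~ Gamma(6.8, rate = 10.4); invert its 0.9 and 0.1 quantiles.
Posterior mean ≈ 1.793, SD ≈ 0.818; a Normal approximation gives roughly [0.744, 2.842].
Exact: lower = 1.011; upper = 2.777.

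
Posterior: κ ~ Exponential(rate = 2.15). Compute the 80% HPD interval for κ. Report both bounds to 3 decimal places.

The exponential density is strictly decreasing on [0, ∞), so the HPD interval is anchored at 0: [0, q] with P(κ ≤ q) = 0.80.
q = −ln(1 − 0.80) / 2.15 = 1.6094 / 2.15 = 0.749.

[0.000, 0.749]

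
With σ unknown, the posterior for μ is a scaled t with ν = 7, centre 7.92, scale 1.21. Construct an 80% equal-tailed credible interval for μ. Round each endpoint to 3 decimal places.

The t_7 distribution is symmetric; the 80% interval is 7.92 ± t·1.21 with t_{0.9,7} = 1.415.
Half-width: 1.415 × 1.21 = 1.712.
7.92 − 1.712 = 6.208; 7.92 + 1.712 = 9.632.

[6.208, 9.632]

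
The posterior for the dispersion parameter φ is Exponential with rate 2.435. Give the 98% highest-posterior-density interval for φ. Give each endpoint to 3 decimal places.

The exponential density is strictly decreasing on [0, ∞), so the HPD interval is anchored at 0: [0, q] with P(φ ≤ q) = 0.98.
q = −ln(1 − 0.98) / 2.435 = 3.9120 / 2.435 = 1.607.

[0.000, 1.607]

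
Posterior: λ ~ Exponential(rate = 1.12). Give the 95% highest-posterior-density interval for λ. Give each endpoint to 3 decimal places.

[0.000, 2.675]

The exponential density is strictly decreasing on [0, ∞), so the HPD interval is anchored at 0: [0, q] with P(λ ≤ q) = 0.95.
q = −ln(1 − 0.95) / 1.12 = 2.9957 / 1.12 = 2.675.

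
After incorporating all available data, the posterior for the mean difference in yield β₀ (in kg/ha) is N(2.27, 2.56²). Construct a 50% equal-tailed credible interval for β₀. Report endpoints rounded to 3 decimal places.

[0.543, 3.997]

The posterior is symmetric, so the 50% equal-tailed interval is β₀ = 2.27 ± z·2.56 with z = 0.674.
Half-width: 0.674 × 2.56 = 1.727.
2.27 − 1.727 = 0.543; 2.27 + 1.727 = 3.997.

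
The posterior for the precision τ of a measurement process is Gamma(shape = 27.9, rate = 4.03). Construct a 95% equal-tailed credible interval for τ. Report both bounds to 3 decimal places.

[4.597, 9.718]

Posterior: Gamma(shape 27.9, rate 4.03).
Equal-tailed 95% interval: Gamma(27.9, 4.03) quantiles at 0.025 and 0.975.
Posterior mean ≈ 6.923, SD ≈ 1.311; a Normal approximation gives roughly [4.354, 9.492].
Exact: lower = 4.597; upper = 9.718.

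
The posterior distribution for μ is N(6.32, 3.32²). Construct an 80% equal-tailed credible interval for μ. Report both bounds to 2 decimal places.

[2.07, 10.57]

The posterior is symmetric, so the 80% equal-tailed interval is μ = 6.32 ± z·3.32 with z = 1.282.
Half-width: 1.282 × 3.32 = 4.25.
6.32 − 4.25 = 2.07; 6.32 + 4.25 = 10.57.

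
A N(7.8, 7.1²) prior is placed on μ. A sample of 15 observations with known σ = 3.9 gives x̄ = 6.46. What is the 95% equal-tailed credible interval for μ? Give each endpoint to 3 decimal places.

[4.532, 8.441]

Posterior precision = 1/7.1² + 15/3.9² = 0.0198 + 0.9862 = 1.0060, so posterior SD = 0.9970.
Posterior mean = (7.8/7.1² + 15·6.46/3.9²) / 1.0060 = 6.4864.
Interval: 6.4864 ± 1.960 × 0.9970 → [4.532, 8.441].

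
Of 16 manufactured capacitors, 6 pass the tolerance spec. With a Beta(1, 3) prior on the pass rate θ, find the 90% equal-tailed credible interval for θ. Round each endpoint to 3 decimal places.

[0.188, 0.530]

Posterior: Beta(1+6, 3+10) = Beta(7, 13).
Equal-tailed 90% interval: the 0.05 and 0.95 quantiles of Beta(7, 13).
Posterior mean ≈ 0.350, SD ≈ 0.104; a Normal approximation gives roughly [0.179, 0.521].
Exact: F⁻¹(0.05) = 0.188; F⁻¹(0.95) = 0.530.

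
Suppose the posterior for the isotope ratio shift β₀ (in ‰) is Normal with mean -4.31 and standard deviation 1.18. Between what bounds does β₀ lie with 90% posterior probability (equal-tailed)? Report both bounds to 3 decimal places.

[-6.251, -2.369]

The posterior is symmetric, so the 90% equal-tailed interval is β₀ = -4.31 ± z·1.18 with z = 1.645.
Half-width: 1.645 × 1.18 = 1.941.
-4.31 − 1.941 = -6.251; -4.31 + 1.941 = -2.369.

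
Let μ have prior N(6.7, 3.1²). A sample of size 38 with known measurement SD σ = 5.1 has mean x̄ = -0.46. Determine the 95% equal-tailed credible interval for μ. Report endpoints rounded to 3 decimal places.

Posterior precision = 1/3.1² + 38/5.1² = 0.1041 + 1.4610 = 1.5650, so posterior SD = 0.7994.
Posterior mean = (6.7/3.1² + 38·-0.46/5.1²) / 1.5650 = 0.0161.
Interval: 0.0161 ± 1.960 × 0.7994 → [-1.551, 1.583].

[-1.551, 1.583]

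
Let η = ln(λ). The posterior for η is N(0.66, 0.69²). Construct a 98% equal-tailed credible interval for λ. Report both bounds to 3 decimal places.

[0.389, 9.633]

On the log scale the 98% interval is 0.66 ± 2.326 × 0.69 = [-0.9452, 2.2652].
Exponentiate: [e^-0.9452, e^2.2652] = [0.389, 9.633].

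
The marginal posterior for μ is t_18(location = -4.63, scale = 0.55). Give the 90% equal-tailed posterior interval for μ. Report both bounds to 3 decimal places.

[-5.584, -3.676]

The t_18 distribution is symmetric; the 90% interval is -4.63 ± t·0.55 with t_{0.95,18} = 1.734.
Half-width: 1.734 × 0.55 = 0.954.
-4.63 − 0.954 = -5.584; -4.63 + 0.954 = -3.676.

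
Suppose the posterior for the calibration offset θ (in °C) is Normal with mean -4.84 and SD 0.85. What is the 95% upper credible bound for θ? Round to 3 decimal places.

-3.442

Need U with P(θ ≤ U) = 0.95: U = -4.84 + z_{0.05}·0.85.
z = 1.645; U = -4.84 + 1.645 × 0.85 = -3.442.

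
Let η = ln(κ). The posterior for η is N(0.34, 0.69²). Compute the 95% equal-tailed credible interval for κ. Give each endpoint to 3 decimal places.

[0.363, 5.432]

On the log scale the 95% interval is 0.34 ± 1.960 × 0.69 = [-1.0124, 1.6924].
Exponentiate: [e^-1.0124, e^1.6924] = [0.363, 5.432].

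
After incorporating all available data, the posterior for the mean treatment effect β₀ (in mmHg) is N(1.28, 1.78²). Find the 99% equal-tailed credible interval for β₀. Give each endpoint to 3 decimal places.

[-3.305, 5.865]

The posterior is symmetric, so the 99% equal-tailed interval is β₀ = 1.28 ± z·1.78 with z = 2.576.
Half-width: 2.576 × 1.78 = 4.585.
1.28 − 4.585 = -3.305; 1.28 + 4.585 = 5.865.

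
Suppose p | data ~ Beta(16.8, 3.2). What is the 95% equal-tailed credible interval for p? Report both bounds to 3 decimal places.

Posterior: Beta(16.8, 3.2).
Equal-tailed 95% interval: the 0.025 and 0.975 quantiles of Beta(16.8, 3.2).
Posterior mean ≈ 0.840, SD ≈ 0.080; a Normal approximation gives roughly [0.683, 0.997].
Exact: F⁻¹(0.025) = 0.655; F⁻¹(0.975) = 0.961.

[0.655, 0.961]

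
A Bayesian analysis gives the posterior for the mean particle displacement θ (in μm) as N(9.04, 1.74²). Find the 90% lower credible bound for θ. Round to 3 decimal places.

Need L with P(θ ≥ L) = 0.90: L = 9.04 − z_{0.1}·1.74.
z = 1.282; L = 9.04 − 1.282 × 1.74 = 6.810.

6.810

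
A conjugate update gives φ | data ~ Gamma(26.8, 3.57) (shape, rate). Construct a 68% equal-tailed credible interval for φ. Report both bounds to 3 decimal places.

[6.073, 8.939]

Posterior: Gamma(shape 26.8, rate 3.57).
Equal-tailed 68% interval: Gamma(26.8, 3.57) quantiles at 0.16 and 0.84.
Posterior mean ≈ 7.507, SD ≈ 1.450; a Normal approximation gives roughly [6.065, 8.949].
Exact: lower = 6.073; upper = 8.939.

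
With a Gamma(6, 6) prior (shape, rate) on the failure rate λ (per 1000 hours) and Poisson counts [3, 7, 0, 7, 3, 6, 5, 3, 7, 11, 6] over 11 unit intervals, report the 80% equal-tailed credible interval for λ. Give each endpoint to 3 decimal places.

Posterior: Gamma(6+58, 6+11) = Gamma(64, 17) (shape, rate).
Equal-tailed 80% interval: Gamma(64, 17) quantiles at 0.1 and 0.9.
Posterior mean ≈ 3.765, SD ≈ 0.471; a Normal approximation gives roughly [3.162, 4.368].
Exact: lower = 3.176; upper = 4.379.

[3.176, 4.379]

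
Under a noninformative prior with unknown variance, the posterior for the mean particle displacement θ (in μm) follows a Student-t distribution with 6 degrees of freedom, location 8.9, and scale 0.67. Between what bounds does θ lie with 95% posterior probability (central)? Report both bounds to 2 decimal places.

The t_6 distribution is symmetric; the 95% interval is 8.9 ± t·0.67 with t_{0.975,6} = 2.447.
Half-width: 2.447 × 0.67 = 1.64.
8.9 − 1.64 = 7.26; 8.9 + 1.64 = 10.54.

[7.26, 10.54]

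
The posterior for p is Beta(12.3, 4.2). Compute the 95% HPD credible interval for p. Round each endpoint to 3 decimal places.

[0.541, 0.933]

The posterior is unimodal and skewed, so the HPD interval has equal density at both endpoints and is the shortest 95% interval.
Solving f(0.541) = f(0.933) with F(0.933) − F(0.541) = 0.95 gives [0.541, 0.933].
For comparison, the equal-tailed interval is [0.517, 0.917]; the HPD is narrower and shifted toward the mode.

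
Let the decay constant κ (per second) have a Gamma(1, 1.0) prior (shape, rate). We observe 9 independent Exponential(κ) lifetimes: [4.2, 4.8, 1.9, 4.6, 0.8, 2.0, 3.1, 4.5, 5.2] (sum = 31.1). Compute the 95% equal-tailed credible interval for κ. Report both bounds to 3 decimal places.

[0.149, 0.532]

Posterior: Gamma(1+9, 1.0+31.1) = Gamma(10, 32.1) (shape, rate).
Equal-tailed 95% interval: Gamma(10, 32.1) quantiles at 0.025 and 0.975.
Posterior mean ≈ 0.312, SD ≈ 0.099; a Normal approximation gives roughly [0.118, 0.505].
Exact: lower = 0.149; upper = 0.532.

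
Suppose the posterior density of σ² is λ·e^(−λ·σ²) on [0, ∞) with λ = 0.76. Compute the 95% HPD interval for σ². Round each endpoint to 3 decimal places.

The exponential density is strictly decreasing on [0, ∞), so the HPD interval is anchored at 0: [0, q] with P(σ² ≤ q) = 0.95.
q = −ln(1 − 0.95) / 0.76 = 2.9957 / 0.76 = 3.942.

[0.000, 3.942]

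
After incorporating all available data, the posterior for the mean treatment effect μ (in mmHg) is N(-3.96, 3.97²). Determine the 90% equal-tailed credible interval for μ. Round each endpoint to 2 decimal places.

[-10.49, 2.57]

The posterior is symmetric, so the 90% equal-tailed interval is μ = -3.96 ± z·3.97 with z = 1.645.
Half-width: 1.645 × 3.97 = 6.53.
-3.96 − 6.53 = -10.49; -3.96 + 6.53 = 2.57.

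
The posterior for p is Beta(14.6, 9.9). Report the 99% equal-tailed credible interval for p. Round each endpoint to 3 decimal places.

[0.341, 0.823]

Posterior: Beta(14.6, 9.9).
Equal-tailed 99% interval: the 0.005 and 0.995 quantiles of Beta(14.6, 9.9).
Posterior mean ≈ 0.596, SD ≈ 0.097; a Normal approximation gives roughly [0.346, 0.846].
Exact: F⁻¹(0.005) = 0.341; F⁻¹(0.995) = 0.823.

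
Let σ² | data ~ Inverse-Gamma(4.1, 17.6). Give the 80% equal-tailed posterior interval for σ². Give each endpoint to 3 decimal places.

Inverse-Gamma(4.1, 17.6) quantiles: F⁻¹(0.1) and F⁻¹(0.9).
Equivalently, 1/σ² ~ Gamma(4.1, rate = 17.6); invert its 0.9 and 0.1 quantiles.
Posterior mean ≈ 5.677, SD ≈ 3.918; a Normal approximation gives roughly [0.657, 10.698].
Exact: lower = 2.583; upper = 9.714.

[2.583, 9.714]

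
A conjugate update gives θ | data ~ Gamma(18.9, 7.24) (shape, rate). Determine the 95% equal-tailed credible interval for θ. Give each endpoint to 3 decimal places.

Posterior: Gamma(shape 18.9, rate 7.24).
Equal-tailed 95% interval: Gamma(18.9, 7.24) quantiles at 0.025 and 0.975.
Posterior mean ≈ 2.610, SD ≈ 0.600; a Normal approximation gives roughly [1.434, 3.787].
Exact: lower = 1.569; upper = 3.912.

[1.569, 3.912]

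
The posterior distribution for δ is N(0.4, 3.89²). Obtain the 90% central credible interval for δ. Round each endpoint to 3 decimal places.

[-5.998, 6.798]

The posterior is symmetric, so the 90% equal-tailed interval is δ = 0.4 ± z·3.89 with z = 1.645.
Half-width: 1.645 × 3.89 = 6.398.
0.4 − 6.398 = -5.998; 0.4 + 6.398 = 6.798.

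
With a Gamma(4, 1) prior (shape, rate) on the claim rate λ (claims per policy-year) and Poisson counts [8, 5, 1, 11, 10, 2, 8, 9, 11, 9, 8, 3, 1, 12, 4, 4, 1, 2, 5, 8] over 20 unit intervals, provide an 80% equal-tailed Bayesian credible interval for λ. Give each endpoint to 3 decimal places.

[5.326, 6.694]

Posterior: Gamma(4+122, 1+20) = Gamma(126, 21) (shape, rate).
Equal-tailed 80% interval: Gamma(126, 21) quantiles at 0.1 and 0.9.
Posterior mean ≈ 6.000, SD ≈ 0.535; a Normal approximation gives roughly [5.315, 6.685].
Exact: lower = 5.326; upper = 6.694.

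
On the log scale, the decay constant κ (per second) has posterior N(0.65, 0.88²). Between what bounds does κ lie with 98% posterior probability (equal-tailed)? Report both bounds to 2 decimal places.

[0.25, 14.84]

On the log scale the 98% interval is 0.65 ± 2.326 × 0.88 = [-1.3972, 2.6972].
Exponentiate: [e^-1.3972, e^2.6972] = [0.25, 14.84].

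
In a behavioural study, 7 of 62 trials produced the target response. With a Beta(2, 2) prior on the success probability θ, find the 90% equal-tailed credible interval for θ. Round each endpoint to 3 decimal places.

[0.074, 0.211]

Posterior: Beta(2+7, 2+55) = Beta(9, 57).
Equal-tailed 90% interval: the 0.05 and 0.95 quantiles of Beta(9, 57).
Posterior mean ≈ 0.136, SD ≈ 0.042; a Normal approximation gives roughly [0.067, 0.205].
Exact: F⁻¹(0.05) = 0.074; F⁻¹(0.95) = 0.211.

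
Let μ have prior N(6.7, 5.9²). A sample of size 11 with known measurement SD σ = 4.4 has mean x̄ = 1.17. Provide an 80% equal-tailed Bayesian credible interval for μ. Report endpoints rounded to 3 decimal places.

Posterior precision = 1/5.9² + 11/4.4² = 0.0287 + 0.5682 = 0.5969, so posterior SD = 1.2943.
Posterior mean = (6.7/5.9² + 11·1.17/4.4²) / 0.5969 = 1.4361.
Interval: 1.4361 ± 1.282 × 1.2943 → [-0.223, 3.095].

[-0.223, 3.095]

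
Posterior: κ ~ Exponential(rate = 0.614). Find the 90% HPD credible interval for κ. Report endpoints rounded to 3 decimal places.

The exponential density is strictly decreasing on [0, ∞), so the HPD interval is anchored at 0: [0, q] with P(κ ≤ q) = 0.90.
q = −ln(1 − 0.90) / 0.614 = 2.3026 / 0.614 = 3.750.

[0.000, 3.750]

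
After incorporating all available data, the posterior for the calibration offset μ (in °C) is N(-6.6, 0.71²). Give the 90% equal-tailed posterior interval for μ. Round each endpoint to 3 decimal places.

[-7.768, -5.432]

The posterior is symmetric, so the 90% equal-tailed interval is μ = -6.6 ± z·0.71 with z = 1.645.
Half-width: 1.645 × 0.71 = 1.168.
-6.6 − 1.168 = -7.768; -6.6 + 1.168 = -5.432.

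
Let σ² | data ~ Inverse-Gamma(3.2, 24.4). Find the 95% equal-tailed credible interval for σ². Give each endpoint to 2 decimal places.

[3.24, 34.53]

Inverse-Gamma(3.2, 24.4) quantiles: F⁻¹(0.025) and F⁻¹(0.975).
Equivalently, 1/σ² ~ Gamma(3.2, rate = 24.4); invert its 0.975 and 0.025 quantiles.
Posterior mean ≈ 11.09, SD ≈ 10.12; a Normal approximation gives roughly [-8.75, 30.93].
Exact: lower = 3.24; upper = 34.53.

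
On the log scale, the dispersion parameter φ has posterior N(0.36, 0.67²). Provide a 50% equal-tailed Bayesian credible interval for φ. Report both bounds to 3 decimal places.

On the log scale the 50% interval is 0.36 ± 0.674 × 0.67 = [-0.0919, 0.8119].
Exponentiate: [e^-0.0919, e^0.8119] = [0.912, 2.252].

[0.912, 2.252]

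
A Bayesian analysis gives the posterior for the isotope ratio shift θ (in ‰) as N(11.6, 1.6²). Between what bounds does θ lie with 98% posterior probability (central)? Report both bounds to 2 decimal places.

The posterior is symmetric, so the 98% equal-tailed interval is θ = 11.6 ± z·1.6 with z = 2.326.
Half-width: 2.326 × 1.6 = 3.72.
11.6 − 3.72 = 7.88; 11.6 + 3.72 = 15.32.

[7.88, 15.32]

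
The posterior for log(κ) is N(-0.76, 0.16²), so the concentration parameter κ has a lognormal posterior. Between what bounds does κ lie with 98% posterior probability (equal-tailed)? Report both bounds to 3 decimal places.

[0.322, 0.679]

On the log scale the 98% interval is -0.76 ± 2.326 × 0.16 = [-1.1322, -0.3878].
Exponentiate: [e^-1.1322, e^-0.3878] = [0.322, 0.679].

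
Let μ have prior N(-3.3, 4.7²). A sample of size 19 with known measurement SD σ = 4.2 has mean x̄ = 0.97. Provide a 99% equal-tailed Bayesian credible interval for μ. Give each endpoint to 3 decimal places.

Posterior precision = 1/4.7² + 19/4.2² = 0.0453 + 1.0771 = 1.1224, so posterior SD = 0.9439.
Posterior mean = (-3.3/4.7² + 19·0.97/4.2²) / 1.1224 = 0.7978.
Interval: 0.7978 ± 2.576 × 0.9439 → [-1.634, 3.229].

[-1.634, 3.229]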